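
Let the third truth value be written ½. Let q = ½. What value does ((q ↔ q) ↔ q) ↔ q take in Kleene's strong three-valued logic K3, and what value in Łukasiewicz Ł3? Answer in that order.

In Kleene's strong three-valued logic K3: q ↔ q = ½ ↔ ½ = ½
(q ↔ q) ↔ q = ½ ↔ ½ = ½
((q ↔ q) ↔ q) ↔ q = ½ ↔ ½ = ½
In Łukasiewicz Ł3: q ↔ q = ½ ↔ ½ = True  [1 − |½−½|]
(q ↔ q) ↔ q = True ↔ ½ = ½
((q ↔ q) ↔ q) ↔ q = ½ ↔ ½ = True
They differ because Kleene's strong three-valued logic K3 and Łukasiewicz Ł3 treat ½ differently under implication.

½; True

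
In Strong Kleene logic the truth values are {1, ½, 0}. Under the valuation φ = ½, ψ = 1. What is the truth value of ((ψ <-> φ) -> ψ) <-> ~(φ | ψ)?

0

ψ <-> φ = 1 <-> ½ = ½
(ψ <-> φ) -> ψ = ½ -> 1 = 1  [~½ | 1]
φ | ψ = ½ | 1 = 1
~(φ | ψ) = ~1 = 0
((ψ <-> φ) -> ψ) <-> ~(φ | ψ) = 1 <-> 0 = 0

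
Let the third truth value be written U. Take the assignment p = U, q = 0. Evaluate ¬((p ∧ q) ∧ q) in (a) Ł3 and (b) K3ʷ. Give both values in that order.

1; U

In Ł3: p ∧ q = U ∧ 0 = 0
(p ∧ q) ∧ q = 0 ∧ 0 = 0
¬((p ∧ q) ∧ q) = ¬0 = 1
In K3ʷ: p ∧ q = U ∧ 0 = U
(p ∧ q) ∧ q = U ∧ 0 = U
¬((p ∧ q) ∧ q) = ¬U = U
They differ because Ł3 and K3ʷ treat U differently under the binary connectives.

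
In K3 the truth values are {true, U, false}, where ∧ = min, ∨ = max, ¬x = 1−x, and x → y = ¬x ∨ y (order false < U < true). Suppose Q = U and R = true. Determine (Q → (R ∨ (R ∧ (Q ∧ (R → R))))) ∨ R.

R → R = true → true = true
Q ∧ (R → R) = U ∧ true = U
R ∧ (Q ∧ (R → R)) = true ∧ U = U
R ∨ (R ∧ (Q ∧ (R → R))) = true ∨ U = true
Q → (R ∨ (R ∧ (Q ∧ (R → R)))) = U → true = true
(Q → (R ∨ (R ∧ (Q ∧ (R → R))))) ∨ R = true ∨ true = true

true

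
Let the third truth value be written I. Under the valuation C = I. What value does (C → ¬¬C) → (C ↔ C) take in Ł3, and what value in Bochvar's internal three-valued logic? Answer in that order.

⊤; I

In Ł3: ¬C = ¬I = I
¬¬C = ¬I = I
C → ¬¬C = I → I = ⊤
C ↔ C = I ↔ I = ⊤
(C → ¬¬C) → (C ↔ C) = ⊤ → ⊤ = ⊤
In Bochvar's internal three-valued logic: ¬C = ¬I = I
¬¬C = ¬I = I
C → ¬¬C = I → I = I  [any arg is the third value ⇒ result is the third value]
C ↔ C = I ↔ I = I
(C → ¬¬C) → (C ↔ C) = I → I = I
They differ because Ł3 and Bochvar's internal three-valued logic treat I differently under the binary connectives.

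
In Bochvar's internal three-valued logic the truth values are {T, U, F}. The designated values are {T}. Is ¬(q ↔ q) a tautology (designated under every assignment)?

No

Countermodel: q=T gives F, which is not designated.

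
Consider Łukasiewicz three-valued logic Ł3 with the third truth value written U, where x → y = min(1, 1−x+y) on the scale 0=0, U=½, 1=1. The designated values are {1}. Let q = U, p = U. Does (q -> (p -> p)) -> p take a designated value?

No

p -> p = U -> U = 1
q -> (p -> p) = U -> 1 = 1
(q -> (p -> p)) -> p = 1 -> U = U
U ∉ {1}.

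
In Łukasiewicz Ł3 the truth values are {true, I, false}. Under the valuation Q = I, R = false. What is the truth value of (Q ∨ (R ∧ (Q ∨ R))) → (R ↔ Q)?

true

Q ∨ R = I ∨ false = I
R ∧ (Q ∨ R) = false ∧ I = false
Q ∨ (R ∧ (Q ∨ R)) = I ∨ false = I
R ↔ Q = false ↔ I = I  [1 − |0−½|]
(Q ∨ (R ∧ (Q ∨ R))) → (R ↔ Q) = I → I = true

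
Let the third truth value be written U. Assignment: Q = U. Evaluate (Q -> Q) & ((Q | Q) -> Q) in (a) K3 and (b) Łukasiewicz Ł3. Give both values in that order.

In K3: Q -> Q = U -> U = U
Q | Q = U | U = U
(Q | Q) -> Q = U -> U = U
(Q -> Q) & ((Q | Q) -> Q) = U & U = U
In Łukasiewicz Ł3: Q -> Q = U -> U = ⊤  [min(1, 1−½+½)]
Q | Q = U | U = U
(Q | Q) -> Q = U -> U = ⊤
(Q -> Q) & ((Q | Q) -> Q) = ⊤ & ⊤ = ⊤
They differ because K3 and Łukasiewicz Ł3 treat U differently under implication.

U; ⊤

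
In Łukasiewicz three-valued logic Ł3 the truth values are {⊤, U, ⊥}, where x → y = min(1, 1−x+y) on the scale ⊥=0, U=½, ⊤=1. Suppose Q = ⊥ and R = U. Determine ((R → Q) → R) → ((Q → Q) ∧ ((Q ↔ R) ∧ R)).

U

R → Q = U → ⊥ = U
(R → Q) → R = U → U = ⊤
Q → Q = ⊥ → ⊥ = ⊤
Q ↔ R = ⊥ ↔ U = U
(Q ↔ R) ∧ R = U ∧ U = U
(Q → Q) ∧ ((Q ↔ R) ∧ R) = ⊤ ∧ U = U
((R → Q) → R) → ((Q → Q) ∧ ((Q ↔ R) ∧ R)) = ⊤ → U = U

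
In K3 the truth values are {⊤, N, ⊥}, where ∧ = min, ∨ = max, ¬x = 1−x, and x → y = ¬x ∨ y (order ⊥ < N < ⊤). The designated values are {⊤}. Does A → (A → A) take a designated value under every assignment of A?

No

Countermodel: A=N gives N, which is not designated.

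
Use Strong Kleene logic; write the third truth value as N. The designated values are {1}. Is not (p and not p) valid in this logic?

Countermodel: p=N gives N, which is not designated.

No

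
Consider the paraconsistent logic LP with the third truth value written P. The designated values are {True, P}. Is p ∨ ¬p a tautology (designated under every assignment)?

Every assignment of p over {True, P, False} gives a value in {True, P}.
In particular, with p=P: p ∨ ¬p = P.

Yes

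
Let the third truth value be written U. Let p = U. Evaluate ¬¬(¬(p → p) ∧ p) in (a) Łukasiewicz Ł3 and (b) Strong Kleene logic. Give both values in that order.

False; U

In Łukasiewicz Ł3: p → p = U → U = True  [min(1, 1−½+½)]
¬(p → p) = ¬True = False
¬(p → p) ∧ p = False ∧ U = False
¬(¬(p → p) ∧ p) = ¬False = True
¬¬(¬(p → p) ∧ p) = ¬True = False
In Strong Kleene logic: p → p = U → U = U
¬(p → p) = ¬U = U
¬(p → p) ∧ p = U ∧ U = U
¬(¬(p → p) ∧ p) = ¬U = U
¬¬(¬(p → p) ∧ p) = ¬U = U
They differ because Łukasiewicz Ł3 and Strong Kleene logic treat U differently under implication.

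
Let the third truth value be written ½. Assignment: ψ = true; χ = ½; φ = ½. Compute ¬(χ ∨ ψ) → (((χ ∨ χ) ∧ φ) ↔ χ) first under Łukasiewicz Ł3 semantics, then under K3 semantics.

true; true

In Łukasiewicz Ł3: χ ∨ ψ = ½ ∨ true = true
¬(χ ∨ ψ) = ¬true = false
χ ∨ χ = ½ ∨ ½ = ½
(χ ∨ χ) ∧ φ = ½ ∧ ½ = ½
((χ ∨ χ) ∧ φ) ↔ χ = ½ ↔ ½ = true
¬(χ ∨ ψ) → (((χ ∨ χ) ∧ φ) ↔ χ) = false → true = true
In K3: χ ∨ ψ = ½ ∨ true = true
¬(χ ∨ ψ) = ¬true = false
χ ∨ χ = ½ ∨ ½ = ½
(χ ∨ χ) ∧ φ = ½ ∧ ½ = ½
((χ ∨ χ) ∧ φ) ↔ χ = ½ ↔ ½ = ½
¬(χ ∨ ψ) → (((χ ∨ χ) ∧ φ) ↔ χ) = false → ½ = true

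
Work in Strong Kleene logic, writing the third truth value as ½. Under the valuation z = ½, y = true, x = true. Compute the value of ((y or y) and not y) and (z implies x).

false

y or y = true or true = true
not y = not true = false
(y or y) and not y = true and false = false
z implies x = ½ implies true = true  [not ½ or true]
((y or y) and not y) and (z implies x) = false and true = false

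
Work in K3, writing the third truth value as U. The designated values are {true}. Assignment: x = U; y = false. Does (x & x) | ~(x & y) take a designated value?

Yes

x & x = U & U = U
x & y = U & false = false
~(x & y) = ~false = true
(x & x) | ~(x & y) = U | true = true
true ∈ {true}.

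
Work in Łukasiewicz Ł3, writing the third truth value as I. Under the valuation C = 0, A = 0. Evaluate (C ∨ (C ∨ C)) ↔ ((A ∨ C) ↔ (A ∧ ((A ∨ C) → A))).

0

C ∨ C = 0 ∨ 0 = 0
C ∨ (C ∨ C) = 0 ∨ 0 = 0
A ∨ C = 0 ∨ 0 = 0
A ∨ C = 0 ∨ 0 = 0
(A ∨ C) → A = 0 → 0 = 1
A ∧ ((A ∨ C) → A) = 0 ∧ 1 = 0
(A ∨ C) ↔ (A ∧ ((A ∨ C) → A)) = 0 ↔ 0 = 1
(C ∨ (C ∨ C)) ↔ ((A ∨ C) ↔ (A ∧ ((A ∨ C) → A))) = 0 ↔ 1 = 0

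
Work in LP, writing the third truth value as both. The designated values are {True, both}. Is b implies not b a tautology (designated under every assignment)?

Countermodel: b=True gives False, which is not designated.

No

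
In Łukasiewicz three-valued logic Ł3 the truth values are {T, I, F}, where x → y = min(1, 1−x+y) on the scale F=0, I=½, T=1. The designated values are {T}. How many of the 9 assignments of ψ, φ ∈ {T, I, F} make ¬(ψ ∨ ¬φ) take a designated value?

1

Designated under: (ψ=F, φ=T).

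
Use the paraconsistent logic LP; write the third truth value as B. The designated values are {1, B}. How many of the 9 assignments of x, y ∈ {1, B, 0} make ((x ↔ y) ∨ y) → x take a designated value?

7

Of the 9 assignments, 7 give a value in {1, B}.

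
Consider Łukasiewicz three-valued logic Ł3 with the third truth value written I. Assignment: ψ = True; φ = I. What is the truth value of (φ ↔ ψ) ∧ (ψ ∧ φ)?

φ ↔ ψ = I ↔ True = I  [1 − |½−1|]
ψ ∧ φ = True ∧ I = I
(φ ↔ ψ) ∧ (ψ ∧ φ) = I ∧ I = I

I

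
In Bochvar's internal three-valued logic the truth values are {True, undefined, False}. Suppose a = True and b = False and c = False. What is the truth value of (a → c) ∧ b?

False

a → c = True → False = False
(a → c) ∧ b = False ∧ False = False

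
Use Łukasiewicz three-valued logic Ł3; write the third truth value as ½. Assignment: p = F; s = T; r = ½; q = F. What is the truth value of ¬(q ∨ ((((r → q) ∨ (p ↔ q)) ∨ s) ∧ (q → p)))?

r → q = ½ → F = ½  [min(1, 1−½+0)]
p ↔ q = F ↔ F = T
(r → q) ∨ (p ↔ q) = ½ ∨ T = T
((r → q) ∨ (p ↔ q)) ∨ s = T ∨ T = T
q → p = F → F = T
(((r → q) ∨ (p ↔ q)) ∨ s) ∧ (q → p) = T ∧ T = T
q ∨ ((((r → q) ∨ (p ↔ q)) ∨ s) ∧ (q → p)) = F ∨ T = T
¬(q ∨ ((((r → q) ∨ (p ↔ q)) ∨ s) ∧ (q → p))) = ¬T = F

F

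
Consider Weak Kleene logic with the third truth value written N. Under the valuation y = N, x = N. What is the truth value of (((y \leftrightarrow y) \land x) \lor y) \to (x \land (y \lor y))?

N

y \leftrightarrow y = N \leftrightarrow N = N
(y \leftrightarrow y) \land x = N \land N = N
((y \leftrightarrow y) \land x) \lor y = N \lor N = N
y \lor y = N \lor N = N
x \land (y \lor y) = N \land N = N
(((y \leftrightarrow y) \land x) \lor y) \to (x \land (y \lor y)) = N \to N = N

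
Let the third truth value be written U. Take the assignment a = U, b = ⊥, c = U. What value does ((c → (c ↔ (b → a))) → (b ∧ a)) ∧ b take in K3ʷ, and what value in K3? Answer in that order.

In K3ʷ: b → a = ⊥ → U = U  [any arg is the third value ⇒ result is the third value]
c ↔ (b → a) = U ↔ U = U
c → (c ↔ (b → a)) = U → U = U
b ∧ a = ⊥ ∧ U = U
(c → (c ↔ (b → a))) → (b ∧ a) = U → U = U
((c → (c ↔ (b → a))) → (b ∧ a)) ∧ b = U ∧ ⊥ = U
In K3: b → a = ⊥ → U = ⊤  [¬⊥ ∨ U]
c ↔ (b → a) = U ↔ ⊤ = U
c → (c ↔ (b → a)) = U → U = U
b ∧ a = ⊥ ∧ U = ⊥
(c → (c ↔ (b → a))) → (b ∧ a) = U → ⊥ = U
((c → (c ↔ (b → a))) → (b ∧ a)) ∧ b = U ∧ ⊥ = ⊥
They differ because K3ʷ and K3 treat U differently under the binary connectives.

U; ⊥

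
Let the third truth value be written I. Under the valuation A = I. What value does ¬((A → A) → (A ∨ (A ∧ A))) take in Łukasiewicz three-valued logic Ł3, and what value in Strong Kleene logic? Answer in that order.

I; I

In Łukasiewicz three-valued logic Ł3: A → A = I → I = ⊤  [min(1, 1−½+½)]
A ∧ A = I ∧ I = I
A ∨ (A ∧ A) = I ∨ I = I
(A → A) → (A ∨ (A ∧ A)) = ⊤ → I = I
¬((A → A) → (A ∨ (A ∧ A))) = ¬I = I
In Strong Kleene logic: A → A = I → I = I  [¬I ∨ I]
A ∧ A = I ∧ I = I
A ∨ (A ∧ A) = I ∨ I = I
(A → A) → (A ∨ (A ∧ A)) = I → I = I
¬((A → A) → (A ∨ (A ∧ A))) = ¬I = I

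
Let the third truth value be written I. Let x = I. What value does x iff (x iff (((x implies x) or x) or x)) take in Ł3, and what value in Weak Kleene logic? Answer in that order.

1; I

In Ł3: x implies x = I implies I = 1  [min(1, 1−½+½)]
(x implies x) or x = 1 or I = 1
((x implies x) or x) or x = 1 or I = 1
x iff (((x implies x) or x) or x) = I iff 1 = I
x iff (x iff (((x implies x) or x) or x)) = I iff I = 1
In Weak Kleene logic: x implies x = I implies I = I  [any arg is the third value ⇒ result is the third value]
(x implies x) or x = I or I = I
((x implies x) or x) or x = I or I = I
x iff (((x implies x) or x) or x) = I iff I = I
x iff (x iff (((x implies x) or x) or x)) = I iff I = I
They differ because Ł3 and Weak Kleene logic treat I differently under the binary connectives.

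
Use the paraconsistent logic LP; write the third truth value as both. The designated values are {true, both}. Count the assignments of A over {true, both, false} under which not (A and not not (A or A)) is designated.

A=true: false ·
A=both: both ✓
A=false: true ✓

2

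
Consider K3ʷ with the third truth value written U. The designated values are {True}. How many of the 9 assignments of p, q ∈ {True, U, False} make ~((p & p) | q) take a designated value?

Designated under: (p=False, q=False).

1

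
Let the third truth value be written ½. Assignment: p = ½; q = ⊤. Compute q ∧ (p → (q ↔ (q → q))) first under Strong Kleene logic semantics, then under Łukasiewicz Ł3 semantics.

⊤; ⊤

In Strong Kleene logic: q → q = ⊤ → ⊤ = ⊤
q ↔ (q → q) = ⊤ ↔ ⊤ = ⊤
p → (q ↔ (q → q)) = ½ → ⊤ = ⊤
q ∧ (p → (q ↔ (q → q))) = ⊤ ∧ ⊤ = ⊤
In Łukasiewicz Ł3: q → q = ⊤ → ⊤ = ⊤
q ↔ (q → q) = ⊤ ↔ ⊤ = ⊤
p → (q ↔ (q → q)) = ½ → ⊤ = ⊤  [min(1, 1−½+1)]
q ∧ (p → (q ↔ (q → q))) = ⊤ ∧ ⊤ = ⊤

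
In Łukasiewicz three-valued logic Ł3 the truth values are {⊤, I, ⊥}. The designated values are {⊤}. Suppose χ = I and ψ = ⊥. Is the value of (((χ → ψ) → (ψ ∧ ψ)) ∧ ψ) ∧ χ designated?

No

χ → ψ = I → ⊥ = I  [min(1, 1−½+0)]
ψ ∧ ψ = ⊥ ∧ ⊥ = ⊥
(χ → ψ) → (ψ ∧ ψ) = I → ⊥ = I
((χ → ψ) → (ψ ∧ ψ)) ∧ ψ = I ∧ ⊥ = ⊥
(((χ → ψ) → (ψ ∧ ψ)) ∧ ψ) ∧ χ = ⊥ ∧ I = ⊥
⊥ ∉ {⊤}.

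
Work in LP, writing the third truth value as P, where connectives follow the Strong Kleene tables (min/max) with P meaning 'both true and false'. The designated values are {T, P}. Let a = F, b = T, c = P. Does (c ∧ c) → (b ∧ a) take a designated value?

c ∧ c = P ∧ P = P
b ∧ a = T ∧ F = F
(c ∧ c) → (b ∧ a) = P → F = P  [¬P ∨ F]
P ∈ {T, P}.

Yes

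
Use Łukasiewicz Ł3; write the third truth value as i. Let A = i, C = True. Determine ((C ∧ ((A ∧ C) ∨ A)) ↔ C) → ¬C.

A ∧ C = i ∧ True = i
(A ∧ C) ∨ A = i ∨ i = i
C ∧ ((A ∧ C) ∨ A) = True ∧ i = i
(C ∧ ((A ∧ C) ∨ A)) ↔ C = i ↔ True = i
¬C = ¬True = False
((C ∧ ((A ∧ C) ∨ A)) ↔ C) → ¬C = i → False = i

i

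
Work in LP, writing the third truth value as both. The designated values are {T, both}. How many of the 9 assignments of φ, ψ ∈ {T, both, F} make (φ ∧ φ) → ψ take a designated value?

Of the 9 assignments, 8 give a value in {T, both}.

8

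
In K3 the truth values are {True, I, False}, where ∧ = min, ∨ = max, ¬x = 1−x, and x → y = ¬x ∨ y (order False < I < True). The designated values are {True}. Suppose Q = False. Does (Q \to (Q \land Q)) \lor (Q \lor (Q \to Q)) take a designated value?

Q \land Q = False \land False = False
Q \to (Q \land Q) = False \to False = True
Q \to Q = False \to False = True
Q \lor (Q \to Q) = False \lor True = True
(Q \to (Q \land Q)) \lor (Q \lor (Q \to Q)) = True \lor True = True
True ∈ {True}.

Yes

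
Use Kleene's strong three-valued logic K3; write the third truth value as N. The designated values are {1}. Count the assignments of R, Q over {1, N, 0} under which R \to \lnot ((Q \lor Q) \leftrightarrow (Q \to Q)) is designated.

5

Of the 9 assignments, 5 give a value in {1}.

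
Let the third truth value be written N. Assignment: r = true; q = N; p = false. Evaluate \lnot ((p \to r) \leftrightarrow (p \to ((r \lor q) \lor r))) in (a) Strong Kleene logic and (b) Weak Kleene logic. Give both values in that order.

false; N

In Strong Kleene logic: p \to r = false \to true = true
r \lor q = true \lor N = true
(r \lor q) \lor r = true \lor true = true
p \to ((r \lor q) \lor r) = false \to true = true
(p \to r) \leftrightarrow (p \to ((r \lor q) \lor r)) = true \leftrightarrow true = true
\lnot ((p \to r) \leftrightarrow (p \to ((r \lor q) \lor r))) = \lnot true = false
In Weak Kleene logic: p \to r = false \to true = true
r \lor q = true \lor N = N
(r \lor q) \lor r = N \lor true = N
p \to ((r \lor q) \lor r) = false \to N = N  [any arg is the third value ⇒ result is the third value]
(p \to r) \leftrightarrow (p \to ((r \lor q) \lor r)) = true \leftrightarrow N = N
\lnot ((p \to r) \leftrightarrow (p \to ((r \lor q) \lor r))) = \lnot N = N
They differ because Strong Kleene logic and Weak Kleene logic treat N differently under the binary connectives.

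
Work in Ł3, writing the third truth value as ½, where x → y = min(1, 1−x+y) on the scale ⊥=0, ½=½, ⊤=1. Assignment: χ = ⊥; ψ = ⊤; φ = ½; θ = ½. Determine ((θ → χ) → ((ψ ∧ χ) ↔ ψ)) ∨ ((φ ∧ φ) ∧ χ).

½

θ → χ = ½ → ⊥ = ½  [min(1, 1−½+0)]
ψ ∧ χ = ⊤ ∧ ⊥ = ⊥
(ψ ∧ χ) ↔ ψ = ⊥ ↔ ⊤ = ⊥
(θ → χ) → ((ψ ∧ χ) ↔ ψ) = ½ → ⊥ = ½
φ ∧ φ = ½ ∧ ½ = ½
(φ ∧ φ) ∧ χ = ½ ∧ ⊥ = ⊥
((θ → χ) → ((ψ ∧ χ) ↔ ψ)) ∨ ((φ ∧ φ) ∧ χ) = ½ ∨ ⊥ = ½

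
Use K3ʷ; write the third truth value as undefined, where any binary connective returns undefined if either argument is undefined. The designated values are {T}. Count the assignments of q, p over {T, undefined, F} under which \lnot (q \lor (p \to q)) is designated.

1

Designated under: (q=F, p=T).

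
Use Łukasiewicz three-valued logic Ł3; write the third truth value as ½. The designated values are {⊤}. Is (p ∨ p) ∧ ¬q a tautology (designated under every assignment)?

No

Countermodel: p=⊤, q=⊤ gives ⊥, which is not designated.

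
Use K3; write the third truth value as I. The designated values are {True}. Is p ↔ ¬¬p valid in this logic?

Countermodel: p=I gives I, which is not designated.

No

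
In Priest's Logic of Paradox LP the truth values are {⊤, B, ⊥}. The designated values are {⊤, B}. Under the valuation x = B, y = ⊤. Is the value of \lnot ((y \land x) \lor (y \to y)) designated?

No

y \land x = ⊤ \land B = B
y \to y = ⊤ \to ⊤ = ⊤
(y \land x) \lor (y \to y) = B \lor ⊤ = ⊤
\lnot ((y \land x) \lor (y \to y)) = \lnot ⊤ = ⊥
⊥ ∉ {⊤, B}.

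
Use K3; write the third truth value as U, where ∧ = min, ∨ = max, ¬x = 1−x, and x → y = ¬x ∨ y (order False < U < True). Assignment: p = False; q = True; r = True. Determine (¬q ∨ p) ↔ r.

False

¬q = ¬True = False
¬q ∨ p = False ∨ False = False
(¬q ∨ p) ↔ r = False ↔ True = False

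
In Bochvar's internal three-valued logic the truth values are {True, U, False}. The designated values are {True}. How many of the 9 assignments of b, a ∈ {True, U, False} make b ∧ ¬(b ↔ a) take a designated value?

Designated under: (b=True, a=False).

1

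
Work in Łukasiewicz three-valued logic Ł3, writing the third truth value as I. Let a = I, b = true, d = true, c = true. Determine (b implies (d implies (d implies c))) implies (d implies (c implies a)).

I

d implies c = true implies true = true
d implies (d implies c) = true implies true = true
b implies (d implies (d implies c)) = true implies true = true
c implies a = true implies I = I  [min(1, 1−1+½)]
d implies (c implies a) = true implies I = I
(b implies (d implies (d implies c))) implies (d implies (c implies a)) = true implies I = I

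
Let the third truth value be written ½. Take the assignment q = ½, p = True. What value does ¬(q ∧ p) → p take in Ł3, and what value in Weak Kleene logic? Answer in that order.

True; ½

In Ł3: q ∧ p = ½ ∧ True = ½
¬(q ∧ p) = ¬½ = ½
¬(q ∧ p) → p = ½ → True = True  [min(1, 1−½+1)]
In Weak Kleene logic: q ∧ p = ½ ∧ True = ½
¬(q ∧ p) = ¬½ = ½
¬(q ∧ p) → p = ½ → True = ½  [any arg is the third value ⇒ result is the third value]
They differ because Ł3 and Weak Kleene logic treat ½ differently under the binary connectives.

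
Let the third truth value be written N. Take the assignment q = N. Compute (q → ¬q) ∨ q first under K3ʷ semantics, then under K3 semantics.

In K3ʷ: ¬q = ¬N = N
q → ¬q = N → N = N  [any arg is the third value ⇒ result is the third value]
(q → ¬q) ∨ q = N ∨ N = N
In K3: ¬q = ¬N = N
q → ¬q = N → N = N  [¬N ∨ N]
(q → ¬q) ∨ q = N ∨ N = N

N; N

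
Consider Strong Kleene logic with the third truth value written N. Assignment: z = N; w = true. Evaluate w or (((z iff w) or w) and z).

true

z iff w = N iff true = N
(z iff w) or w = N or true = true
((z iff w) or w) and z = true and N = N
w or (((z iff w) or w) and z) = true or N = true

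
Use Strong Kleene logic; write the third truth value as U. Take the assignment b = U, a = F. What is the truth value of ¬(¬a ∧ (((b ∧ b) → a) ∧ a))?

¬a = ¬F = T
b ∧ b = U ∧ U = U
(b ∧ b) → a = U → F = U  [¬U ∨ F]
((b ∧ b) → a) ∧ a = U ∧ F = F
¬a ∧ (((b ∧ b) → a) ∧ a) = T ∧ F = F
¬(¬a ∧ (((b ∧ b) → a) ∧ a)) = ¬F = T

T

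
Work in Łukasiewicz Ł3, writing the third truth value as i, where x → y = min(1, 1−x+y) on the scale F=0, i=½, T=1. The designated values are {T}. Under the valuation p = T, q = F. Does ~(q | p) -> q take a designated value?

q | p = F | T = T
~(q | p) = ~T = F
~(q | p) -> q = F -> F = T
T ∈ {T}.

Yes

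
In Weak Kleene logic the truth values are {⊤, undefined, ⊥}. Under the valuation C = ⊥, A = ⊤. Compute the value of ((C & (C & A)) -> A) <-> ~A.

C & A = ⊥ & ⊤ = ⊥
C & (C & A) = ⊥ & ⊥ = ⊥
(C & (C & A)) -> A = ⊥ -> ⊤ = ⊤
~A = ~⊤ = ⊥
((C & (C & A)) -> A) <-> ~A = ⊤ <-> ⊥ = ⊥

⊥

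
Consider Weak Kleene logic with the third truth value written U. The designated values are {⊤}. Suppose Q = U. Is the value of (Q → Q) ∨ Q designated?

No

Q → Q = U → U = U  [any arg is the third value ⇒ result is the third value]
(Q → Q) ∨ Q = U ∨ U = U
U ∉ {⊤}.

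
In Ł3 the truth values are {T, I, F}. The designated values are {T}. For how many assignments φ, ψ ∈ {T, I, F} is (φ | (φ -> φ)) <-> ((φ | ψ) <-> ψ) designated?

6

Of the 9 assignments, 6 give a value in {T}.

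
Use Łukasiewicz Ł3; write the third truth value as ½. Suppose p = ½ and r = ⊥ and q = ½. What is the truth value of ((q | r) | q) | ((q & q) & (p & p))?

½

q | r = ½ | ⊥ = ½
(q | r) | q = ½ | ½ = ½
q & q = ½ & ½ = ½
p & p = ½ & ½ = ½
(q & q) & (p & p) = ½ & ½ = ½
((q | r) | q) | ((q & q) & (p & p)) = ½ | ½ = ½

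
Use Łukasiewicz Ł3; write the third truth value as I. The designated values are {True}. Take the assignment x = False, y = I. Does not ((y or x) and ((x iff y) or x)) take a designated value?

y or x = I or False = I
x iff y = False iff I = I  [1 − |0−½|]
(x iff y) or x = I or False = I
(y or x) and ((x iff y) or x) = I and I = I
not ((y or x) and ((x iff y) or x)) = not I = I
I ∉ {True}.

No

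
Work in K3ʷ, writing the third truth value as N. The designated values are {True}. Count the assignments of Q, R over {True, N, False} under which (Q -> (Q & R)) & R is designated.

Designated under: (Q=True, R=True); (Q=False, R=True).

2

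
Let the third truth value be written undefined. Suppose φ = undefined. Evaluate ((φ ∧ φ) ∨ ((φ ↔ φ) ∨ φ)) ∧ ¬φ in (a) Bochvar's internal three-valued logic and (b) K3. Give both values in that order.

In Bochvar's internal three-valued logic: φ ∧ φ = undefined ∧ undefined = undefined
φ ↔ φ = undefined ↔ undefined = undefined
(φ ↔ φ) ∨ φ = undefined ∨ undefined = undefined
(φ ∧ φ) ∨ ((φ ↔ φ) ∨ φ) = undefined ∨ undefined = undefined
¬φ = ¬undefined = undefined
((φ ∧ φ) ∨ ((φ ↔ φ) ∨ φ)) ∧ ¬φ = undefined ∧ undefined = undefined
In K3: φ ∧ φ = undefined ∧ undefined = undefined
φ ↔ φ = undefined ↔ undefined = undefined
(φ ↔ φ) ∨ φ = undefined ∨ undefined = undefined
(φ ∧ φ) ∨ ((φ ↔ φ) ∨ φ) = undefined ∨ undefined = undefined
¬φ = ¬undefined = undefined
((φ ∧ φ) ∨ ((φ ↔ φ) ∨ φ)) ∧ ¬φ = undefined ∧ undefined = undefined

undefined; undefined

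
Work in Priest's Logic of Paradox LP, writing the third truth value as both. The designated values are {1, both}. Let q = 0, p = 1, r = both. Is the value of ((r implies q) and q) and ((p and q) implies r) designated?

r implies q = both implies 0 = both  [not both or 0]
(r implies q) and q = both and 0 = 0
p and q = 1 and 0 = 0
(p and q) implies r = 0 implies both = 1
((r implies q) and q) and ((p and q) implies r) = 0 and 1 = 0
0 ∉ {1, both}.

No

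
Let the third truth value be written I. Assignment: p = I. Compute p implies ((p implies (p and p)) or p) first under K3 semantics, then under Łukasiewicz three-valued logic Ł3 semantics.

In K3: p and p = I and I = I
p implies (p and p) = I implies I = I  [not I or I]
(p implies (p and p)) or p = I or I = I
p implies ((p implies (p and p)) or p) = I implies I = I
In Łukasiewicz three-valued logic Ł3: p and p = I and I = I
p implies (p and p) = I implies I = T  [min(1, 1−½+½)]
(p implies (p and p)) or p = T or I = T
p implies ((p implies (p and p)) or p) = I implies T = T
They differ because K3 and Łukasiewicz three-valued logic Ł3 treat I differently under implication.

I; T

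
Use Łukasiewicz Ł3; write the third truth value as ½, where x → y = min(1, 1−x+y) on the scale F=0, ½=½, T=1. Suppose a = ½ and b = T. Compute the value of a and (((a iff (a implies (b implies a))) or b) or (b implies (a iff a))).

½

b implies a = T implies ½ = ½  [min(1, 1−1+½)]
a implies (b implies a) = ½ implies ½ = T
a iff (a implies (b implies a)) = ½ iff T = ½
(a iff (a implies (b implies a))) or b = ½ or T = T
a iff a = ½ iff ½ = T
b implies (a iff a) = T implies T = T
((a iff (a implies (b implies a))) or b) or (b implies (a iff a)) = T or T = T
a and (((a iff (a implies (b implies a))) or b) or (b implies (a iff a))) = ½ and T = ½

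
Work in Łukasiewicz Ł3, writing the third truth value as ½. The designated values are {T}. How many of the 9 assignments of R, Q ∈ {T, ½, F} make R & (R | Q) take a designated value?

Designated under: (R=T, Q=T); (R=T, Q=½); (R=T, Q=F).

3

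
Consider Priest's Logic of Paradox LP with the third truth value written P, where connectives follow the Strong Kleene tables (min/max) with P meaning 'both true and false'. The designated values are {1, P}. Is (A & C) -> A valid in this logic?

Yes

Every assignment of A, C over {1, P, 0} gives a value in {1, P}.
In particular, with A=P, C=P: (A & C) -> A = P.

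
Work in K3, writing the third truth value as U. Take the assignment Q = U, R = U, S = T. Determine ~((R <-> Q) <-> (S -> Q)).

U

R <-> Q = U <-> U = U
S -> Q = T -> U = U  [~T | U]
(R <-> Q) <-> (S -> Q) = U <-> U = U
~((R <-> Q) <-> (S -> Q)) = ~U = U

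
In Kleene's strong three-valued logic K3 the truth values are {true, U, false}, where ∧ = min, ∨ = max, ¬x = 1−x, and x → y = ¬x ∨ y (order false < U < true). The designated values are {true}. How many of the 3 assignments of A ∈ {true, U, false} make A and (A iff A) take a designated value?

A=true: true ✓
A=U: U ·
A=false: false ·

1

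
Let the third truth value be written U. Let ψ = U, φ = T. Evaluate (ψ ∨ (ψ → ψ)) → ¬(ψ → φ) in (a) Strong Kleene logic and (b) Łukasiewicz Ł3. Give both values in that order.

In Strong Kleene logic: ψ → ψ = U → U = U
ψ ∨ (ψ → ψ) = U ∨ U = U
ψ → φ = U → T = T
¬(ψ → φ) = ¬T = F
(ψ ∨ (ψ → ψ)) → ¬(ψ → φ) = U → F = U
In Łukasiewicz Ł3: ψ → ψ = U → U = T  [min(1, 1−½+½)]
ψ ∨ (ψ → ψ) = U ∨ T = T
ψ → φ = U → T = T
¬(ψ → φ) = ¬T = F
(ψ ∨ (ψ → ψ)) → ¬(ψ → φ) = T → F = F
They differ because Strong Kleene logic and Łukasiewicz Ł3 treat U differently under implication.

U; F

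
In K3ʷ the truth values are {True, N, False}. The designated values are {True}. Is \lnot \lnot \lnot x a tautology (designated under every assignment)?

Countermodel: x=True gives False, which is not designated.

No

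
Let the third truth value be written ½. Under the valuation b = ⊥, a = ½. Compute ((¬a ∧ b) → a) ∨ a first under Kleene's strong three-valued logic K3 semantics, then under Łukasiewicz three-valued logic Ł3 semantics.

In Kleene's strong three-valued logic K3: ¬a = ¬½ = ½
¬a ∧ b = ½ ∧ ⊥ = ⊥
(¬a ∧ b) → a = ⊥ → ½ = ⊤  [¬⊥ ∨ ½]
((¬a ∧ b) → a) ∨ a = ⊤ ∨ ½ = ⊤
In Łukasiewicz three-valued logic Ł3: ¬a = ¬½ = ½
¬a ∧ b = ½ ∧ ⊥ = ⊥
(¬a ∧ b) → a = ⊥ → ½ = ⊤  [min(1, 1−0+½)]
((¬a ∧ b) → a) ∨ a = ⊤ ∨ ½ = ⊤

⊤; ⊤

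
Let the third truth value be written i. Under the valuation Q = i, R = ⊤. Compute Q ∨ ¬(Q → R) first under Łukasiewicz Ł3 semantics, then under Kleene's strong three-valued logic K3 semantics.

In Łukasiewicz Ł3: Q → R = i → ⊤ = ⊤
¬(Q → R) = ¬⊤ = ⊥
Q ∨ ¬(Q → R) = i ∨ ⊥ = i
In Kleene's strong three-valued logic K3: Q → R = i → ⊤ = ⊤
¬(Q → R) = ¬⊤ = ⊥
Q ∨ ¬(Q → R) = i ∨ ⊥ = i

i; i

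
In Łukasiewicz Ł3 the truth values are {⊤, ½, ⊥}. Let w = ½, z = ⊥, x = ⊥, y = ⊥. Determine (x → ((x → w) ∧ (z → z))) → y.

x → w = ⊥ → ½ = ⊤
z → z = ⊥ → ⊥ = ⊤
(x → w) ∧ (z → z) = ⊤ ∧ ⊤ = ⊤
x → ((x → w) ∧ (z → z)) = ⊥ → ⊤ = ⊤
(x → ((x → w) ∧ (z → z))) → y = ⊤ → ⊥ = ⊥

⊥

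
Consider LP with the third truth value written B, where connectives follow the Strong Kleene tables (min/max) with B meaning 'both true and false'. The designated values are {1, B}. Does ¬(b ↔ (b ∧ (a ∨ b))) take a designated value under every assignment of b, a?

No

Countermodel: b=1, a=1 gives 0, which is not designated.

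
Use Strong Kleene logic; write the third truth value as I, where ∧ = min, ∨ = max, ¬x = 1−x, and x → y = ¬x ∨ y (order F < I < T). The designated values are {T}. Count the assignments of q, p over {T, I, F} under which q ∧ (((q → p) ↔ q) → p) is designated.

Designated under: (q=T, p=T); (q=T, p=F).

2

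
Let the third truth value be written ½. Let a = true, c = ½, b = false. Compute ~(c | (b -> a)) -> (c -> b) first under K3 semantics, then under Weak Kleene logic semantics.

In K3: b -> a = false -> true = true
c | (b -> a) = ½ | true = true
~(c | (b -> a)) = ~true = false
c -> b = ½ -> false = ½
~(c | (b -> a)) -> (c -> b) = false -> ½ = true
In Weak Kleene logic: b -> a = false -> true = true
c | (b -> a) = ½ | true = ½
~(c | (b -> a)) = ~½ = ½
c -> b = ½ -> false = ½  [any arg is the third value ⇒ result is the third value]
~(c | (b -> a)) -> (c -> b) = ½ -> ½ = ½
They differ because K3 and Weak Kleene logic treat ½ differently under the binary connectives.

true; ½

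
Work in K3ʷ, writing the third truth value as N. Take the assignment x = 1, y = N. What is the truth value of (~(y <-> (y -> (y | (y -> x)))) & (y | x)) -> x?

y -> x = N -> 1 = N  [any arg is the third value ⇒ result is the third value]
y | (y -> x) = N | N = N
y -> (y | (y -> x)) = N -> N = N
y <-> (y -> (y | (y -> x))) = N <-> N = N
~(y <-> (y -> (y | (y -> x)))) = ~N = N
y | x = N | 1 = N
~(y <-> (y -> (y | (y -> x)))) & (y | x) = N & N = N
(~(y <-> (y -> (y | (y -> x)))) & (y | x)) -> x = N -> 1 = N

N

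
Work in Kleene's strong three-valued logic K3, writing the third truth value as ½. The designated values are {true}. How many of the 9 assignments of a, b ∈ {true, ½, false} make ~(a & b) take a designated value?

Of the 9 assignments, 5 give a value in {true}.

5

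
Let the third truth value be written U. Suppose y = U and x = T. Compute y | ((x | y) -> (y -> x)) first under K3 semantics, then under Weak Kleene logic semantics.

T; U

In K3: x | y = T | U = T
y -> x = U -> T = T  [~U | T]
(x | y) -> (y -> x) = T -> T = T
y | ((x | y) -> (y -> x)) = U | T = T
In Weak Kleene logic: x | y = T | U = U
y -> x = U -> T = U
(x | y) -> (y -> x) = U -> U = U
y | ((x | y) -> (y -> x)) = U | U = U
They differ because K3 and Weak Kleene logic treat U differently under the binary connectives.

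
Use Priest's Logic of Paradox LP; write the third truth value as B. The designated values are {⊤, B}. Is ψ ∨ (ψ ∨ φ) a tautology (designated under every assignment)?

No

Countermodel: ψ=⊥, φ=⊥ gives ⊥, which is not designated.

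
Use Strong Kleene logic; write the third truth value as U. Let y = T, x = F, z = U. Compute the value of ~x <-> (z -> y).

~x = ~F = T
z -> y = U -> T = T
~x <-> (z -> y) = T <-> T = T

T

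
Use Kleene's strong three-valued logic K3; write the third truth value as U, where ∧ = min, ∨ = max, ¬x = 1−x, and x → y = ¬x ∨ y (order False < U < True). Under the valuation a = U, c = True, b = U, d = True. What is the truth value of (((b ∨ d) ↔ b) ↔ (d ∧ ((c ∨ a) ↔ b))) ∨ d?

b ∨ d = U ∨ True = True
(b ∨ d) ↔ b = True ↔ U = U
c ∨ a = True ∨ U = True
(c ∨ a) ↔ b = True ↔ U = U
d ∧ ((c ∨ a) ↔ b) = True ∧ U = U
((b ∨ d) ↔ b) ↔ (d ∧ ((c ∨ a) ↔ b)) = U ↔ U = U
(((b ∨ d) ↔ b) ↔ (d ∧ ((c ∨ a) ↔ b))) ∨ d = U ∨ True = True

True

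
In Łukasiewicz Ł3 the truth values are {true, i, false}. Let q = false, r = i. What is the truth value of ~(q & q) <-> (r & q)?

false

q & q = false & false = false
~(q & q) = ~false = true
r & q = i & false = false
~(q & q) <-> (r & q) = true <-> false = false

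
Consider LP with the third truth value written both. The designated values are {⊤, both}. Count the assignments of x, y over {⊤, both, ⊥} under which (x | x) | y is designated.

Of the 9 assignments, 8 give a value in {⊤, both}.

8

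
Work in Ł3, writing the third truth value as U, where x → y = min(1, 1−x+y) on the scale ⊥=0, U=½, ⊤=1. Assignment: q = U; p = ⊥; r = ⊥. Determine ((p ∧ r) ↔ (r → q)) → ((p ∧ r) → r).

p ∧ r = ⊥ ∧ ⊥ = ⊥
r → q = ⊥ → U = ⊤  [min(1, 1−0+½)]
(p ∧ r) ↔ (r → q) = ⊥ ↔ ⊤ = ⊥
p ∧ r = ⊥ ∧ ⊥ = ⊥
(p ∧ r) → r = ⊥ → ⊥ = ⊤
((p ∧ r) ↔ (r → q)) → ((p ∧ r) → r) = ⊥ → ⊤ = ⊤

⊤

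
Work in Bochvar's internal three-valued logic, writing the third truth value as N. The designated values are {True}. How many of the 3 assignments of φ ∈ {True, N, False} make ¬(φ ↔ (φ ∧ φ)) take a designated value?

0

φ=True: False ·
φ=N: N ·
φ=False: False ·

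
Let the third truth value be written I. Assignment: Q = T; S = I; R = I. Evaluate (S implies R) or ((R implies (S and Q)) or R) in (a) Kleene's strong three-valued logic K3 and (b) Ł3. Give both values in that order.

In Kleene's strong three-valued logic K3: S implies R = I implies I = I  [not I or I]
S and Q = I and T = I
R implies (S and Q) = I implies I = I
(R implies (S and Q)) or R = I or I = I
(S implies R) or ((R implies (S and Q)) or R) = I or I = I
In Ł3: S implies R = I implies I = T
S and Q = I and T = I
R implies (S and Q) = I implies I = T
(R implies (S and Q)) or R = T or I = T
(S implies R) or ((R implies (S and Q)) or R) = T or T = T
They differ because Kleene's strong three-valued logic K3 and Ł3 treat I differently under implication.

I; T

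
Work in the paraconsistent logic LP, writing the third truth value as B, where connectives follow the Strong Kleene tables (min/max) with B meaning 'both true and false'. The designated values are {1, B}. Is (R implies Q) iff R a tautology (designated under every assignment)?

No

Countermodel: R=1, Q=0 gives 0, which is not designated.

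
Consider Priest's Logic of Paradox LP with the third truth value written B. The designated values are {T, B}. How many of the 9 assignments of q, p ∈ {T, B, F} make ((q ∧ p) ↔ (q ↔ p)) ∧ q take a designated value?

Of the 9 assignments, 6 give a value in {T, B}.

6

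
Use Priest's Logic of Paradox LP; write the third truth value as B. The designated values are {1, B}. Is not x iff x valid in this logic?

Countermodel: x=1 gives 0, which is not designated.

No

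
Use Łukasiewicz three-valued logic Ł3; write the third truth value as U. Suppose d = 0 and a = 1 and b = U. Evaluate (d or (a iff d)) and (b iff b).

0

a iff d = 1 iff 0 = 0
d or (a iff d) = 0 or 0 = 0
b iff b = U iff U = 1  [1 − |½−½|]
(d or (a iff d)) and (b iff b) = 0 and 1 = 0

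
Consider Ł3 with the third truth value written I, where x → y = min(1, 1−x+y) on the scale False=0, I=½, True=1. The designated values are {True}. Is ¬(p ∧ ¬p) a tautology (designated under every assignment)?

No

Countermodel: p=I gives I, which is not designated.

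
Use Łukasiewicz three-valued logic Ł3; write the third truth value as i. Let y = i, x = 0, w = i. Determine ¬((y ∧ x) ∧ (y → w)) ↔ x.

0

y ∧ x = i ∧ 0 = 0
y → w = i → i = 1  [min(1, 1−½+½)]
(y ∧ x) ∧ (y → w) = 0 ∧ 1 = 0
¬((y ∧ x) ∧ (y → w)) = ¬0 = 1
¬((y ∧ x) ∧ (y → w)) ↔ x = 1 ↔ 0 = 0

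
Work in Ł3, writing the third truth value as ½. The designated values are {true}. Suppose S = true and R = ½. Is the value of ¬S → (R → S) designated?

Yes

¬S = ¬true = false
R → S = ½ → true = true  [min(1, 1−½+1)]
¬S → (R → S) = false → true = true
true ∈ {true}.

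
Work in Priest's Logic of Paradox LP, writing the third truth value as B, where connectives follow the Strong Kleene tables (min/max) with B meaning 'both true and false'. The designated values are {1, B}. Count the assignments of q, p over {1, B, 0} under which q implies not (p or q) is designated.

Of the 9 assignments, 6 give a value in {1, B}.

6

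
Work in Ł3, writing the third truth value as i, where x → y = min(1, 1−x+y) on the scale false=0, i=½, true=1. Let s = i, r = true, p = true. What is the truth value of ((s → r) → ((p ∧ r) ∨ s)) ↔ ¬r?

s → r = i → true = true
p ∧ r = true ∧ true = true
(p ∧ r) ∨ s = true ∨ i = true
(s → r) → ((p ∧ r) ∨ s) = true → true = true
¬r = ¬true = false
((s → r) → ((p ∧ r) ∨ s)) ↔ ¬r = true ↔ false = false

false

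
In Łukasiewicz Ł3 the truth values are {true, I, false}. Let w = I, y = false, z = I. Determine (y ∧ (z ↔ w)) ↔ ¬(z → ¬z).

z ↔ w = I ↔ I = true  [1 − |½−½|]
y ∧ (z ↔ w) = false ∧ true = false
¬z = ¬I = I
z → ¬z = I → I = true
¬(z → ¬z) = ¬true = false
(y ∧ (z ↔ w)) ↔ ¬(z → ¬z) = false ↔ false = true

true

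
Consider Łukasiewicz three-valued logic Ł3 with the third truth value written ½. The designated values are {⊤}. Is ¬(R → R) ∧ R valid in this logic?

No

Countermodel: R=⊤ gives ⊥, which is not designated.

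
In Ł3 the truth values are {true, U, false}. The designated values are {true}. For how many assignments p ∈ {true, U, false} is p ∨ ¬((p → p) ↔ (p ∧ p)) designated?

2

p=true: true ✓
p=U: U ·
p=false: true ✓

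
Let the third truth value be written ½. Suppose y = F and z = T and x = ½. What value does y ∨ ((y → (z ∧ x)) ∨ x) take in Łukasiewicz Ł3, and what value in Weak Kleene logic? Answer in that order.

In Łukasiewicz Ł3: z ∧ x = T ∧ ½ = ½
y → (z ∧ x) = F → ½ = T  [min(1, 1−0+½)]
(y → (z ∧ x)) ∨ x = T ∨ ½ = T
y ∨ ((y → (z ∧ x)) ∨ x) = F ∨ T = T
In Weak Kleene logic: z ∧ x = T ∧ ½ = ½
y → (z ∧ x) = F → ½ = ½
(y → (z ∧ x)) ∨ x = ½ ∨ ½ = ½
y ∨ ((y → (z ∧ x)) ∨ x) = F ∨ ½ = ½
They differ because Łukasiewicz Ł3 and Weak Kleene logic treat ½ differently under the binary connectives.

T; ½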